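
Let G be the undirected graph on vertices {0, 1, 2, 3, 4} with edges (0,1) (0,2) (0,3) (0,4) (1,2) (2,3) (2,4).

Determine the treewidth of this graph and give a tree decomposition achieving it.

Treewidth 2.
One optimal decomposition is:
Bags: B1 = {0, 1, 2}  B2 = {0, 2, 3}  B3 = {0, 2, 4}
Tree: B1–B2, B1–B3

The largest bag has 3 vertices, giving width 2; this decomposition certifies tw(G) ≤ 2. Conversely, {0, 1, 2} is a clique of size 3, and the vertices of any clique must share a bag in every tree decomposition; so some bag has ≥ 3 vertices and tw(G) ≥ 2. Hence tw(G) = 2 exactly.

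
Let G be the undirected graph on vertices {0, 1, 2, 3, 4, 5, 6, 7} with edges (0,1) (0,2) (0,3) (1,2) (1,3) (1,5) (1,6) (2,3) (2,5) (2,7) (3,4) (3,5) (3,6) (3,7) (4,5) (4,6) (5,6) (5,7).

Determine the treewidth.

3

A width-3 tree decomposition is:
Bags: B1 = {1, 2, 3, 5}  B2 = {1, 3, 5, 6}  B3 = {3, 4, 5, 6}  B4 = {0, 1, 2, 3}  B5 = {2, 3, 5, 7}
Tree: B1–B2, B2–B3, B1–B4, B1–B5
Every bag has size at most 4, so the width is 4 − 1 = 3 and tw(G) ≤ 3. Conversely, {0, 1, 2, 3} is a clique of size 4, and the vertices of any clique must share a bag in every tree decomposition; so some bag has ≥ 4 vertices and tw(G) ≥ 3. Combining the bounds, tw(G) = 3.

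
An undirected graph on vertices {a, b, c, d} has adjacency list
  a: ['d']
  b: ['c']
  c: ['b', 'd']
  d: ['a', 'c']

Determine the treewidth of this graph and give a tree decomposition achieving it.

Treewidth 1.
Bags: B1 = {c, d}  B2 = {a, d}  B3 = {b, c}
Tree: B1–B2, B1–B3

Each bag holds 2 vertices, so the decomposition has width 1, which upper-bounds the treewidth. G has an edge, so its treewidth is at least 1. Combining the bounds, tw(G) = 1.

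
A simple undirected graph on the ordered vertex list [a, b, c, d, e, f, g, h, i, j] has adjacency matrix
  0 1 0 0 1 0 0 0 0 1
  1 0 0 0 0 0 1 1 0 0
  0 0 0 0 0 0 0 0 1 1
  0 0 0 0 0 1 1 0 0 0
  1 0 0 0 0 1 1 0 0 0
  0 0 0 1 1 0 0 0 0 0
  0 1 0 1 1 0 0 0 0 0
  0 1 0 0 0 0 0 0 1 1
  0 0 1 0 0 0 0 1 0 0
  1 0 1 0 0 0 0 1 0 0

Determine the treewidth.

2

A width-2 tree decomposition is:
Bags: B1 = {d, f, g}  B2 = {e, f, g}  B3 = {b, e, g}  B4 = {a, b, e}  B5 = {a, b, h}  B6 = {a, h, j}  B7 = {h, i, j}  B8 = {c, i, j}
Tree: B1–B2, B2–B3, B3–B4, B4–B5, B5–B6, B6–B7, B7–B8
The largest bag has 3 vertices, giving width 2; this decomposition certifies tw(G) ≤ 2. For the lower bound, G contains the cycle d–f–e–g–d, so G is not a forest; only forests have treewidth ≤ 1, hence tw(G) ≥ 2. Hence tw(G) = 2 exactly.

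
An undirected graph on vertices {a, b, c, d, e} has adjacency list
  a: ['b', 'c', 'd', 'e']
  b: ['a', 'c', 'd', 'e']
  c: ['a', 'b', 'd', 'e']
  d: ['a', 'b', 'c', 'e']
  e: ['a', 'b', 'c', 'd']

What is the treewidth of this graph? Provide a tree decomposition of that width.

Treewidth 4.
One optimal decomposition is:
Bags: B1 = {a, b, c, d, e}
Tree: (single bag)

With just one bag of size 5, the width is 5 − 1 = 4, so tw(G) ≤ 4. On the other hand G contains the 5-clique {a, b, c, d, e}. A clique must lie in a single bag of any decomposition, so no decomposition can have width below 4. Hence tw(G) = 4 exactly.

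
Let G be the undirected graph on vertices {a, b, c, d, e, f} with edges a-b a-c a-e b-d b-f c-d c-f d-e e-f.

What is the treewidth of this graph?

3

A width-3 tree decomposition is:
Bags: B1 = {a, b, d, f}  B2 = {a, d, e, f}  B3 = {a, c, d, f}
Tree: B1–B2, B2–B3
The largest bag has 4 vertices, giving width 3; this decomposition certifies tw(G) ≤ 3. For the lower bound: the 4 vertex sets {b,d}, {e,f}, {a}, {c} are disjoint, each induces a connected subgraph, and every pair is joined by at least one edge of G. Contracting each set to a single vertex therefore yields K_{4} as a minor, and since treewidth is minor-monotone, tw(G) ≥ tw(K_{4}) = 3. Therefore the treewidth is 3.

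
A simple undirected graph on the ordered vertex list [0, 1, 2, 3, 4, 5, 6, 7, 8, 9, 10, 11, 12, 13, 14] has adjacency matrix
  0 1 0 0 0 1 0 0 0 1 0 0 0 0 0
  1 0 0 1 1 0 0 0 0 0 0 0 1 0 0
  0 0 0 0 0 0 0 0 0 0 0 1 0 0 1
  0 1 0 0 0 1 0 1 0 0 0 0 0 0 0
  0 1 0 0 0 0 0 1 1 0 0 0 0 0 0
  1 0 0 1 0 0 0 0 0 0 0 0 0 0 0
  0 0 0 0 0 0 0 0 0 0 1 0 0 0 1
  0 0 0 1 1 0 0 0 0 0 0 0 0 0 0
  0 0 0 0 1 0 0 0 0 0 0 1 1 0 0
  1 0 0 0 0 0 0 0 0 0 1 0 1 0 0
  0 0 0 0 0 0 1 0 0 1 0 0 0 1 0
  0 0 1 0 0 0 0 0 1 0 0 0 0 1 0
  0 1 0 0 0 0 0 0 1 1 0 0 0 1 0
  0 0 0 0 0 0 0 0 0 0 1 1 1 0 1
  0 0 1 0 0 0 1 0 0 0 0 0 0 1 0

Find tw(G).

3

A width-3 tree decomposition is:
Bags: B1 = {3, 4, 5, 7}  B2 = {1, 3, 4, 5}  B3 = {0, 1, 4, 5}  B4 = {0, 1, 4, 8}  B5 = {0, 1, 8, 12}  B6 = {0, 8, 9, 12}  B7 = {8, 9, 11, 12}  B8 = {9, 11, 12, 13}  B9 = {9, 10, 11, 13}  B10 = {2, 10, 11, 13}  B11 = {2, 10, 13, 14}  B12 = {2, 6, 10, 14}
Tree: B1–B2, B2–B3, B3–B4, B4–B5, B5–B6, B6–B7, B7–B8, B8–B9, B9–B10, B10–B11, B11–B12
Each bag holds 4 vertices, so the decomposition has width 3, which upper-bounds the treewidth. For the lower bound: the 4 vertex sets {3,5,7}, {4}, {1}, {0,8,9,12} are disjoint, each induces a connected subgraph, and every pair is joined by at least one edge of G. Contracting each set to a single vertex therefore yields K_{4} as a minor, and since treewidth is minor-monotone, tw(G) ≥ tw(K_{4}) = 3. Combining the bounds, tw(G) = 3.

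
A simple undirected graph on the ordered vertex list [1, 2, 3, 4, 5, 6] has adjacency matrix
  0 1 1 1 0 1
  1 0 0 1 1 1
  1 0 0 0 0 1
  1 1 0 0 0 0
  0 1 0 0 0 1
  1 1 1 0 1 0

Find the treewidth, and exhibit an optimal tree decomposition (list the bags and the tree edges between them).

Each bag holds 3 vertices, so the decomposition has width 2, which upper-bounds the treewidth. On the other hand G contains the 3-clique {1, 2, 4}. A clique must lie in a single bag of any decomposition, so no decomposition can have width below 2. The upper and lower bounds meet at 2, so that is the treewidth.

Treewidth 2.
Bags: B1 = {1, 2, 4}  B2 = {1, 2, 6}  B3 = {1, 3, 6}  B4 = {2, 5, 6}
Tree: B1–B2, B2–B3, B2–B4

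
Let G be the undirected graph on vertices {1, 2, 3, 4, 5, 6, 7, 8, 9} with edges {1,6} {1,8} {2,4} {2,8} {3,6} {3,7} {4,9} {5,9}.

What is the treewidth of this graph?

1

A width-1 tree decomposition is:
Bags: B1 = {3, 7}  B2 = {3, 6}  B3 = {1, 6}  B4 = {1, 8}  B5 = {2, 8}  B6 = {2, 4}  B7 = {4, 9}  B8 = {5, 9}
Tree: B1–B2, B2–B3, B3–B4, B4–B5, B5–B6, B6–B7, B7–B8
Every bag has size at most 2, so the width is 2 − 1 = 1 and tw(G) ≤ 1. G has an edge, so its treewidth is at least 1. Therefore the treewidth is 1.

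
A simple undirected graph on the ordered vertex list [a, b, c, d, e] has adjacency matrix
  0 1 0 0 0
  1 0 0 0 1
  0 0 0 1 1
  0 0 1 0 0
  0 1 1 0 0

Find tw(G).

1

A width-1 tree decomposition is:
Bags: B1 = {a, b}  B2 = {b, e}  B3 = {c, e}  B4 = {c, d}
Tree: B1–B2, B2–B3, B3–B4
The largest bag has 2 vertices, giving width 1; this decomposition certifies tw(G) ≤ 1. Any graph with an edge has treewidth ≥ 1, and G has the edge a–b. Hence tw(G) = 1 exactly.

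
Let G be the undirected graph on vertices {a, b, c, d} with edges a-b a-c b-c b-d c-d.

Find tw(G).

A width-2 tree decomposition is:
Bags: B1 = {b, c, d}  B2 = {a, b, c}
Tree: B1–B2
Every bag has size at most 3, so the width is 3 − 1 = 2 and tw(G) ≤ 2. On the other hand G contains the 3-clique {b, c, d}. A clique must lie in a single bag of any decomposition, so no decomposition can have width below 2. Combining the bounds, tw(G) = 2.

2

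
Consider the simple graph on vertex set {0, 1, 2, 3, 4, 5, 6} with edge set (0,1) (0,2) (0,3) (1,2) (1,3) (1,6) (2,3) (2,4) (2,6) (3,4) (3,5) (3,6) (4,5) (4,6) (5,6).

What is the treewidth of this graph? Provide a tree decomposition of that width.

Treewidth 3.
One such decomposition:
Bags: B1 = {0, 1, 2, 3}  B2 = {1, 2, 3, 6}  B3 = {2, 3, 4, 6}  B4 = {3, 4, 5, 6}
Tree: B1–B2, B2–B3, B3–B4

Each bag holds 4 vertices, so the decomposition has width 3, which upper-bounds the treewidth. For the lower bound, the 4 vertices {0, 1, 2, 3} are pairwise adjacent, and any tree decomposition puts a clique entirely inside one bag — forcing width ≥ 3. Combining the bounds, tw(G) = 3.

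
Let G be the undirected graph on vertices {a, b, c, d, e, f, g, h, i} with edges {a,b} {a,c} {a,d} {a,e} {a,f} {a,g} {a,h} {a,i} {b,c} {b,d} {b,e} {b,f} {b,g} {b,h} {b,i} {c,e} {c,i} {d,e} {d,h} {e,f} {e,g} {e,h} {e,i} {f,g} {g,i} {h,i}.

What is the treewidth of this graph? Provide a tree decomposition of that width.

Treewidth 4.
One such decomposition:
Bags: B1 = {a, b, e, g, i}  B2 = {a, b, e, f, g}  B3 = {a, b, c, e, i}  B4 = {a, b, e, h, i}  B5 = {a, b, d, e, h}
Tree: B1–B2, B1–B3, B3–B4, B4–B5

Each bag holds 5 vertices, so the decomposition has width 4, which upper-bounds the treewidth. For the lower bound, the 5 vertices {a, b, d, e, h} are pairwise adjacent, and any tree decomposition puts a clique entirely inside one bag — forcing width ≥ 4. Combining the bounds, tw(G) = 4.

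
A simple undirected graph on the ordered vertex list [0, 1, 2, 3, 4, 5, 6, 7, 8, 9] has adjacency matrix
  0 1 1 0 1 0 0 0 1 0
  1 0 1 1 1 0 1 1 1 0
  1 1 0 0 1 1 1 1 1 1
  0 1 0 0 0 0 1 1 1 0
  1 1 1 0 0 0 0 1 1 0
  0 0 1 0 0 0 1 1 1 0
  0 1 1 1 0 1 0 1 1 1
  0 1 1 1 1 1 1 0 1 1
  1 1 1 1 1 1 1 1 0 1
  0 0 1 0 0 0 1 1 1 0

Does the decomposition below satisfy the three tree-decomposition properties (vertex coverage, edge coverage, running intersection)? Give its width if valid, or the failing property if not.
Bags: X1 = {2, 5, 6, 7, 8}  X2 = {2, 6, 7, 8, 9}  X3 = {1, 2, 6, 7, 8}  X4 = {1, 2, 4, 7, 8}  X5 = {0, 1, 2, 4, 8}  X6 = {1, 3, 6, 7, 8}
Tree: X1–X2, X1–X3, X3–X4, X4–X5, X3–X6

Yes; width 4.

Checking the three conditions: (i) the bags cover all of {0, 1, 2, 3, 4, 5, 6, 7, 8, 9}; (ii) for each edge, some bag contains both endpoints; (iii) the bags containing any fixed vertex form a subtree. All hold, so the decomposition is valid with width 5 − 1 = 4.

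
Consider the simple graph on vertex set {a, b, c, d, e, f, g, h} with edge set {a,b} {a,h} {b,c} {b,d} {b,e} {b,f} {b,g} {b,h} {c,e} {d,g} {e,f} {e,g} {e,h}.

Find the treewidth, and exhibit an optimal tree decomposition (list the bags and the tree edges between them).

The largest bag has 3 vertices, giving width 2; this decomposition certifies tw(G) ≤ 2. On the other hand G contains the 3-clique {b, d, g}. A clique must lie in a single bag of any decomposition, so no decomposition can have width below 2. Therefore the treewidth is 2.

Treewidth 2.
One optimal decomposition is:
Bags: B1 = {b, d, g}  B2 = {b, e, g}  B3 = {b, c, e}  B4 = {b, e, f}  B5 = {b, e, h}  B6 = {a, b, h}
Tree: B1–B2, B2–B3, B3–B4, B4–B5, B5–B6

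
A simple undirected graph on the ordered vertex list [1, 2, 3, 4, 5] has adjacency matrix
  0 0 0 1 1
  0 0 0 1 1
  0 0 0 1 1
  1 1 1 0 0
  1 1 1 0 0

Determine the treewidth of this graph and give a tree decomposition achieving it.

The largest bag has 3 vertices, giving width 2; this decomposition certifies tw(G) ≤ 2. The edges 5–2–4–1–5 form a cycle, so G is not a tree and its treewidth is at least 2. Combining the bounds, tw(G) = 2.

Treewidth 2.
Bags: B1 = {2, 4, 5}  B2 = {1, 4, 5}  B3 = {3, 4, 5}
Tree: B1–B2, B2–B3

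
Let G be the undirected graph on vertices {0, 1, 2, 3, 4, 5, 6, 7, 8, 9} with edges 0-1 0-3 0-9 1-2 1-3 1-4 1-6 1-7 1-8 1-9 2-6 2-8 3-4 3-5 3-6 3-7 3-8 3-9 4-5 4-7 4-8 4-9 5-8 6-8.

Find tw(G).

3

A width-3 tree decomposition is:
Bags: B1 = {1, 3, 4, 8}  B2 = {1, 3, 6, 8}  B3 = {1, 3, 4, 9}  B4 = {1, 3, 4, 7}  B5 = {0, 1, 3, 9}  B6 = {3, 4, 5, 8}  B7 = {1, 2, 6, 8}
Tree: B1–B2, B1–B3, B1–B4, B3–B5, B1–B6, B2–B7
The largest bag has 4 vertices, giving width 3; this decomposition certifies tw(G) ≤ 3. Conversely, {1, 2, 6, 8} is a clique of size 4, and the vertices of any clique must share a bag in every tree decomposition; so some bag has ≥ 4 vertices and tw(G) ≥ 3. Hence tw(G) = 3 exactly.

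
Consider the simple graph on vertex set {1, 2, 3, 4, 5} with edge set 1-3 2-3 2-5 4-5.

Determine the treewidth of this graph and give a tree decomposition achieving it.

Treewidth 1.
Bags: B1 = {4, 5}  B2 = {2, 5}  B3 = {2, 3}  B4 = {1, 3}
Tree: B1–B2, B2–B3, B3–B4

The largest bag has 2 vertices, giving width 1; this decomposition certifies tw(G) ≤ 1. Since G has at least one edge (e.g. 4–5), it is not an edgeless graph, so tw(G) ≥ 1. Therefore the treewidth is 1.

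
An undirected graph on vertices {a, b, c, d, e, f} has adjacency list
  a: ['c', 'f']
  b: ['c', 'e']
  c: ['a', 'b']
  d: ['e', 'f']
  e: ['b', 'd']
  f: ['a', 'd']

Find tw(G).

A width-2 tree decomposition is:
Bags: B1 = {b, d, e}  B2 = {b, c, d}  B3 = {a, c, d}  B4 = {a, d, f}
Tree: B1–B2, B2–B3, B3–B4
Every bag has size at most 3, so the width is 3 − 1 = 2 and tw(G) ≤ 2. The edges d–e–b–c–a–f–d form a cycle, so G is not a tree and its treewidth is at least 2. Combining the bounds, tw(G) = 2.

2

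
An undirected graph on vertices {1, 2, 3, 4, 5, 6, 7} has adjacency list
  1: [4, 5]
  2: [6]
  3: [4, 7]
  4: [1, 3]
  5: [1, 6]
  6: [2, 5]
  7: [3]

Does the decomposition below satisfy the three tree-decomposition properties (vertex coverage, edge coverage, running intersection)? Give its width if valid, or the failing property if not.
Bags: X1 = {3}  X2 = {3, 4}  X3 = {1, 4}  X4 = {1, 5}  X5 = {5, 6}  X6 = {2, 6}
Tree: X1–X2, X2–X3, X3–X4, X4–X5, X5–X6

No — vertex 7 appears in no bag.

A tree decomposition must satisfy three properties: every vertex lies in some bag; for every edge, both endpoints lie together in some bag; and for every vertex, the bags containing it form a connected subtree. Here vertex 7 appears in no bag, so the decomposition is invalid.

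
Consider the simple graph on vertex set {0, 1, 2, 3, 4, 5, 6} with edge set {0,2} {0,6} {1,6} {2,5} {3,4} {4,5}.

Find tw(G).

A width-1 tree decomposition is:
Bags: B1 = {1, 6}  B2 = {0, 6}  B3 = {0, 2}  B4 = {2, 5}  B5 = {4, 5}  B6 = {3, 4}
Tree: B1–B2, B2–B3, B3–B4, B4–B5, B5–B6
Each bag holds 2 vertices, so the decomposition has width 1, which upper-bounds the treewidth. G has an edge, so its treewidth is at least 1. The upper and lower bounds meet at 1, so that is the treewidth.

1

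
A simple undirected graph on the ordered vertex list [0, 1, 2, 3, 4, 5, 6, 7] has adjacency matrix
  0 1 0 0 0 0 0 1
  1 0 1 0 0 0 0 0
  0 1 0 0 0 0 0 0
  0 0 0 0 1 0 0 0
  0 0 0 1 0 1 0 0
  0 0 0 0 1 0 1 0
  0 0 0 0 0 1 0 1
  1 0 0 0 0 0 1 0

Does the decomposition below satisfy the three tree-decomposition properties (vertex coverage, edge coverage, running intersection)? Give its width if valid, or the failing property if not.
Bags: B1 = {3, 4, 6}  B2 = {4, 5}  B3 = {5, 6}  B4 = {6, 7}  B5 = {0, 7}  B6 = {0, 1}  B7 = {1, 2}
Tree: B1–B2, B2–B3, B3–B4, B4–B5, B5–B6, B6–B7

No — bags containing vertex 6 are not connected in the tree.

A tree decomposition must satisfy three properties: every vertex lies in some bag; for every edge, both endpoints lie together in some bag; and for every vertex, the bags containing it form a connected subtree. Here bags containing vertex 6 are not connected in the tree, so the decomposition is invalid.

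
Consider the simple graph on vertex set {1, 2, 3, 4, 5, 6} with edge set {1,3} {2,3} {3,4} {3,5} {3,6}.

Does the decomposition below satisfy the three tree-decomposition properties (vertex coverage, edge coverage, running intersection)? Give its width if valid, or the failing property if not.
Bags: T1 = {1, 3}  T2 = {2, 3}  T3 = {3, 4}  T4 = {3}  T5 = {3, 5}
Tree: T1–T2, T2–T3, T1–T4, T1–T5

A tree decomposition must satisfy three properties: every vertex lies in some bag; for every edge, both endpoints lie together in some bag; and for every vertex, the bags containing it form a connected subtree. Here vertex 6 appears in no bag, so the decomposition is invalid.

No — vertex 6 appears in no bag.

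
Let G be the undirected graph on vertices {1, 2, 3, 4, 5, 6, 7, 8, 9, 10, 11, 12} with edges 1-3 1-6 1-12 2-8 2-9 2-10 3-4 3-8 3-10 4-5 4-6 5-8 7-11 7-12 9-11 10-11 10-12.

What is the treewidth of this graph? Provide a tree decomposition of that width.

Treewidth 3.
Bags: B1 = {1, 4, 5, 6}  B2 = {1, 3, 4, 5}  B3 = {1, 3, 5, 8}  B4 = {1, 3, 8, 12}  B5 = {3, 8, 10, 12}  B6 = {2, 8, 10, 12}  B7 = {2, 7, 10, 12}  B8 = {2, 7, 10, 11}  B9 = {2, 7, 9, 11}
Tree: B1–B2, B2–B3, B3–B4, B4–B5, B5–B6, B6–B7, B7–B8, B8–B9

Each bag holds 4 vertices, so the decomposition has width 3, which upper-bounds the treewidth. For the lower bound: the 4 vertex sets {4,5,6}, {1}, {3}, {2,8,10,12} are disjoint, each induces a connected subgraph, and every pair is joined by at least one edge of G. Contracting each set to a single vertex therefore yields K_{4} as a minor, and since treewidth is minor-monotone, tw(G) ≥ tw(K_{4}) = 3. Combining the bounds, tw(G) = 3.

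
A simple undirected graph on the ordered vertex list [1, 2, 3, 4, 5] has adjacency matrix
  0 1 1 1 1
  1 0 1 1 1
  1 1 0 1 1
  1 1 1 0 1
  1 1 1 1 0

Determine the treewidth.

A width-4 tree decomposition is:
Bags: B1 = {1, 2, 3, 4, 5}
Tree: (single bag)
With just one bag of size 5, the width is 5 − 1 = 4, so tw(G) ≤ 4. On the other hand G contains the 5-clique {1, 2, 3, 4, 5}. A clique must lie in a single bag of any decomposition, so no decomposition can have width below 4. Therefore the treewidth is 4.

4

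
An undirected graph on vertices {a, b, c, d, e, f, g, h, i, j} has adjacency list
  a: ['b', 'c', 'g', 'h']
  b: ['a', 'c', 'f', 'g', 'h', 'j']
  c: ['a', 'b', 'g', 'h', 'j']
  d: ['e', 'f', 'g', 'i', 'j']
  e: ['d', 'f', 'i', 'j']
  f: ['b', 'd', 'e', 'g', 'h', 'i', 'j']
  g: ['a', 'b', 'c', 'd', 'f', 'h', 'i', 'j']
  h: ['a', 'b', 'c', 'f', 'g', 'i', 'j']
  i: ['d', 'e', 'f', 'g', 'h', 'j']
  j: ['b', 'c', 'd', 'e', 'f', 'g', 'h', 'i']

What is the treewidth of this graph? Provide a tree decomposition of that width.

Treewidth 4.
One optimal decomposition is:
Bags: B1 = {f, g, h, i, j}  B2 = {d, f, g, i, j}  B3 = {b, f, g, h, j}  B4 = {d, e, f, i, j}  B5 = {b, c, g, h, j}  B6 = {a, b, c, g, h}
Tree: B1–B2, B1–B3, B2–B4, B3–B5, B5–B6

The largest bag has 5 vertices, giving width 4; this decomposition certifies tw(G) ≤ 4. On the other hand G contains the 5-clique {d, f, g, i, j}. A clique must lie in a single bag of any decomposition, so no decomposition can have width below 4. Combining the bounds, tw(G) = 4.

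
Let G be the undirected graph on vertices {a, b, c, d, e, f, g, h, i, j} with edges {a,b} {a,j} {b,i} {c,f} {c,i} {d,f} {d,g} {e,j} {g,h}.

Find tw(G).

A width-1 tree decomposition is:
Bags: B1 = {e, j}  B2 = {a, j}  B3 = {a, b}  B4 = {b, i}  B5 = {c, i}  B6 = {c, f}  B7 = {d, f}  B8 = {d, g}  B9 = {g, h}
Tree: B1–B2, B2–B3, B3–B4, B4–B5, B5–B6, B6–B7, B7–B8, B8–B9
The largest bag has 2 vertices, giving width 1; this decomposition certifies tw(G) ≤ 1. Any graph with an edge has treewidth ≥ 1, and G has the edge e–j. Hence tw(G) = 1 exactly.

1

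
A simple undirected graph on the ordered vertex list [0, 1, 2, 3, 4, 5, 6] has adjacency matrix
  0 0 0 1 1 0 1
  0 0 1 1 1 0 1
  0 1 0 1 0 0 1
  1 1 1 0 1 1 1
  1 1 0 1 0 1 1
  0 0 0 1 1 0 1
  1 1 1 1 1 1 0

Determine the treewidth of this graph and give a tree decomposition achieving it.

Each bag holds 4 vertices, so the decomposition has width 3, which upper-bounds the treewidth. On the other hand G contains the 4-clique {1, 2, 3, 6}. A clique must lie in a single bag of any decomposition, so no decomposition can have width below 3. The upper and lower bounds meet at 3, so that is the treewidth.

Treewidth 3.
Bags: B1 = {3, 4, 5, 6}  B2 = {1, 3, 4, 6}  B3 = {1, 2, 3, 6}  B4 = {0, 3, 4, 6}
Tree: B1–B2, B2–B3, B1–B4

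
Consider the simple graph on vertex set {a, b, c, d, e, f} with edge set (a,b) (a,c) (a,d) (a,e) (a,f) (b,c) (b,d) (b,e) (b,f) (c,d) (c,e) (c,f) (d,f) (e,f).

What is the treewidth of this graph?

A width-4 tree decomposition is:
Bags: B1 = {a, b, c, d, f}  B2 = {a, b, c, e, f}
Tree: B1–B2
The largest bag has 5 vertices, giving width 4; this decomposition certifies tw(G) ≤ 4. Conversely, {a, b, c, d, f} is a clique of size 5, and the vertices of any clique must share a bag in every tree decomposition; so some bag has ≥ 5 vertices and tw(G) ≥ 4. The upper and lower bounds meet at 4, so that is the treewidth.

4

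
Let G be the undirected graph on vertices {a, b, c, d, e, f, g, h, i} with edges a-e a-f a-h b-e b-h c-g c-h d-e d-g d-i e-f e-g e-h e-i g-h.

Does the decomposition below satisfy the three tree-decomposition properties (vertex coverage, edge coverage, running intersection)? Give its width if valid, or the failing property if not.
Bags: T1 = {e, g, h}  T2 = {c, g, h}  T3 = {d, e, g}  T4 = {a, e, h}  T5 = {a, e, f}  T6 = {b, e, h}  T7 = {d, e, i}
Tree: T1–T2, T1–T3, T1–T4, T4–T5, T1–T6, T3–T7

Vertex coverage: the bags together contain {a, b, c, d, e, f, g, h, i}, the full vertex set. Edge coverage: each edge of G has both endpoints in at least one bag. Running intersection: for every vertex, the bags containing it form a connected subtree. All three properties hold, so this is a valid tree decomposition of width max|bag| − 1 = 2, and hence tw(G) ≤ 2.

Yes; width 2.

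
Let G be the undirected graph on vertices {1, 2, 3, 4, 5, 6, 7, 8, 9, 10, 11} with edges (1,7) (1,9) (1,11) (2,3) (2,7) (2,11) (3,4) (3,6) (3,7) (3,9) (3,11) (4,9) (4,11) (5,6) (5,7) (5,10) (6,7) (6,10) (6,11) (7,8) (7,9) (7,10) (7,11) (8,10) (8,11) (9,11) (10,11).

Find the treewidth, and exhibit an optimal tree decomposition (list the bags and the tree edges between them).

The largest bag has 4 vertices, giving width 3; this decomposition certifies tw(G) ≤ 3. Conversely, {3, 4, 9, 11} is a clique of size 4, and the vertices of any clique must share a bag in every tree decomposition; so some bag has ≥ 4 vertices and tw(G) ≥ 3. Therefore the treewidth is 3.

Treewidth 3.
One optimal decomposition is:
Bags: B1 = {3, 7, 9, 11}  B2 = {1, 7, 9, 11}  B3 = {3, 6, 7, 11}  B4 = {6, 7, 10, 11}  B5 = {2, 3, 7, 11}  B6 = {3, 4, 9, 11}  B7 = {5, 6, 7, 10}  B8 = {7, 8, 10, 11}
Tree: B1–B2, B1–B3, B3–B4, B1–B5, B1–B6, B4–B7, B4–B8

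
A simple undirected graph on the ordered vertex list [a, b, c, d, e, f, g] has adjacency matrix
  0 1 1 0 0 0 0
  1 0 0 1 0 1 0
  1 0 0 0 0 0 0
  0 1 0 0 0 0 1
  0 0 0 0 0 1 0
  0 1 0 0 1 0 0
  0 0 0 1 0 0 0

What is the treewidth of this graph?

1

A width-1 tree decomposition is:
Bags: B1 = {a, b}  B2 = {a, c}  B3 = {b, f}  B4 = {e, f}  B5 = {b, d}  B6 = {d, g}
Tree: B1–B2, B1–B3, B3–B4, B1–B5, B5–B6
Each bag holds 2 vertices, so the decomposition has width 1, which upper-bounds the treewidth. Any graph with an edge has treewidth ≥ 1, and G has the edge a–b. Hence tw(G) = 1 exactly.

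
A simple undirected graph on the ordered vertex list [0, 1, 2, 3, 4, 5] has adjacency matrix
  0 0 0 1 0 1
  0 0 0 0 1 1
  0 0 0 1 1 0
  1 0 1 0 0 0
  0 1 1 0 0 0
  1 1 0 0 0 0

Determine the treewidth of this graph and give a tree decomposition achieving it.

Each bag holds 3 vertices, so the decomposition has width 2, which upper-bounds the treewidth. For the lower bound, G contains the cycle 1–5–0–3–2–4–1, so G is not a forest; only forests have treewidth ≤ 1, hence tw(G) ≥ 2. Hence tw(G) = 2 exactly.

Treewidth 2.
Bags: B1 = {0, 1, 5}  B2 = {0, 1, 3}  B3 = {1, 2, 3}  B4 = {1, 2, 4}
Tree: B1–B2, B2–B3, B3–B4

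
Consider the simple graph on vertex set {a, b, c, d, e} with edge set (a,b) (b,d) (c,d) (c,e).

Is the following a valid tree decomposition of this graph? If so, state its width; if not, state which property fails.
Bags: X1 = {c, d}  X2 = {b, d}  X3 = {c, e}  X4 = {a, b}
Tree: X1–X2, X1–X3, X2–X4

Every vertex of G appears in some bag (union = {a, b, c, d, e}); every edge is covered by a bag; and for each vertex v the set of bags containing v is connected in the bag tree. The decomposition is therefore valid. The largest bag has 2 vertices, so the width is 1.

Yes; width 1.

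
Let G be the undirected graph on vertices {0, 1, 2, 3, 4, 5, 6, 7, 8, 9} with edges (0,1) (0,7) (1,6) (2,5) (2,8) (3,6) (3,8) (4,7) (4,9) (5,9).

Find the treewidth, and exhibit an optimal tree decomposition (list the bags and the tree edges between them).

Treewidth 2.
One optimal decomposition is:
Bags: B1 = {2, 5, 8}  B2 = {3, 5, 8}  B3 = {3, 5, 6}  B4 = {1, 5, 6}  B5 = {0, 1, 5}  B6 = {0, 5, 7}  B7 = {4, 5, 7}  B8 = {4, 5, 9}
Tree: B1–B2, B2–B3, B3–B4, B4–B5, B5–B6, B6–B7, B7–B8

The largest bag has 3 vertices, giving width 2; this decomposition certifies tw(G) ≤ 2. For the lower bound, G contains the cycle 5–2–8–3–6–1–0–7–4–9–5, so G is not a forest; only forests have treewidth ≤ 1, hence tw(G) ≥ 2. Combining the bounds, tw(G) = 2.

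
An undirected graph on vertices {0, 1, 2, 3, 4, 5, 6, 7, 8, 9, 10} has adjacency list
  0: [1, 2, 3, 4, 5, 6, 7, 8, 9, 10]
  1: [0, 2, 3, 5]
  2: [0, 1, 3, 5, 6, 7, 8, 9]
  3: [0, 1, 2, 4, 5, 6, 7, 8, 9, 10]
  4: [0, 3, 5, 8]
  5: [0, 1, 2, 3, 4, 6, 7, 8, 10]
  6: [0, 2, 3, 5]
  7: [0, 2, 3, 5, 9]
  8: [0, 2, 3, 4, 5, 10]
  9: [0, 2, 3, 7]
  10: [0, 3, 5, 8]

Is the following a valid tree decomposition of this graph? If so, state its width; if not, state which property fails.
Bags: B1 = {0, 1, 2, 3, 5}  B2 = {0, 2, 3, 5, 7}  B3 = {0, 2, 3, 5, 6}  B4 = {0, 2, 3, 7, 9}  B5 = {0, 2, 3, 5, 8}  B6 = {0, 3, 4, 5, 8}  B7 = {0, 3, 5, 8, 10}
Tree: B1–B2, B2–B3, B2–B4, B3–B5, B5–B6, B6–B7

Yes; width 4.

Checking the three conditions: (i) the bags cover all of {0, 1, 2, 3, 4, 5, 6, 7, 8, 9, 10}; (ii) for each edge, some bag contains both endpoints; (iii) the bags containing any fixed vertex form a subtree. All hold, so the decomposition is valid with width 5 − 1 = 4.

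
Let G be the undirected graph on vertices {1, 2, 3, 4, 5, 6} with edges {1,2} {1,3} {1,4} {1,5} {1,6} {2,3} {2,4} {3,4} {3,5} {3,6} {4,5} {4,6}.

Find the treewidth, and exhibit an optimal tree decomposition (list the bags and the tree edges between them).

Every bag has size at most 4, so the width is 4 − 1 = 3 and tw(G) ≤ 3. On the other hand G contains the 4-clique {1, 2, 3, 4}. A clique must lie in a single bag of any decomposition, so no decomposition can have width below 3. Therefore the treewidth is 3.

Treewidth 3.
One such decomposition:
Bags: B1 = {1, 2, 3, 4}  B2 = {1, 3, 4, 6}  B3 = {1, 3, 4, 5}
Tree: B1–B2, B1–B3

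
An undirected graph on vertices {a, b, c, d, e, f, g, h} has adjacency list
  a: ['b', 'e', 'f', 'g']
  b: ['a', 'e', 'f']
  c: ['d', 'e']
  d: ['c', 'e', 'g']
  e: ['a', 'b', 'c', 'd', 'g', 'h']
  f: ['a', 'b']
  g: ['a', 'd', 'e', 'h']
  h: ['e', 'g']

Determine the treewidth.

A width-2 tree decomposition is:
Bags: B1 = {a, e, g}  B2 = {d, e, g}  B3 = {a, b, e}  B4 = {a, b, f}  B5 = {c, d, e}  B6 = {e, g, h}
Tree: B1–B2, B1–B3, B3–B4, B2–B5, B1–B6
Each bag holds 3 vertices, so the decomposition has width 2, which upper-bounds the treewidth. On the other hand G contains the 3-clique {d, e, g}. A clique must lie in a single bag of any decomposition, so no decomposition can have width below 2. The upper and lower bounds meet at 2, so that is the treewidth.

2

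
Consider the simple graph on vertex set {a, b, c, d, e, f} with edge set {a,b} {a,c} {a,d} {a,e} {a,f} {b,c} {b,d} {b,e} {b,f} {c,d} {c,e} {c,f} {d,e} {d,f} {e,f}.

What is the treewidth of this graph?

5

A width-5 tree decomposition is:
Bags: B1 = {a, b, c, d, e, f}
Tree: (single bag)
With just one bag of size 6, the width is 6 − 1 = 5, so tw(G) ≤ 5. For the lower bound, the 6 vertices {a, b, c, d, e, f} are pairwise adjacent, and any tree decomposition puts a clique entirely inside one bag — forcing width ≥ 5. The upper and lower bounds meet at 5, so that is the treewidth.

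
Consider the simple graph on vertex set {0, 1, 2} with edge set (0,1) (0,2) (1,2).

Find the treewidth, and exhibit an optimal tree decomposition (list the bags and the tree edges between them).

With just one bag of size 3, the width is 3 − 1 = 2, so tw(G) ≤ 2. On the other hand G contains the 3-clique {0, 1, 2}. A clique must lie in a single bag of any decomposition, so no decomposition can have width below 2. The upper and lower bounds meet at 2, so that is the treewidth.

Treewidth 2.
One such decomposition:
Bags: B1 = {0, 1, 2}
Tree: (single bag)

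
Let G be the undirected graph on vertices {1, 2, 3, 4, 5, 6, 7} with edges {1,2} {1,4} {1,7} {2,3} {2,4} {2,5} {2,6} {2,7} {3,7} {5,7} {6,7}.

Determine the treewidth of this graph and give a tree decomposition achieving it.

Every bag has size at most 3, so the width is 3 − 1 = 2 and tw(G) ≤ 2. On the other hand G contains the 3-clique {1, 2, 4}. A clique must lie in a single bag of any decomposition, so no decomposition can have width below 2. Therefore the treewidth is 2.

Treewidth 2.
One optimal decomposition is:
Bags: B1 = {1, 2, 7}  B2 = {2, 5, 7}  B3 = {1, 2, 4}  B4 = {2, 6, 7}  B5 = {2, 3, 7}
Tree: B1–B2, B1–B3, B2–B4, B2–B5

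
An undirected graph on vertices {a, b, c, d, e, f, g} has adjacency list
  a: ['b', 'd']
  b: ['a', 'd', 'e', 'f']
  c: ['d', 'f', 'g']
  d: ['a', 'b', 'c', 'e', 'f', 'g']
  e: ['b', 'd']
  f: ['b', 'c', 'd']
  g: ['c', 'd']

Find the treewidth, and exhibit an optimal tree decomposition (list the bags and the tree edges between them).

Each bag holds 3 vertices, so the decomposition has width 2, which upper-bounds the treewidth. For the lower bound, the 3 vertices {c, d, g} are pairwise adjacent, and any tree decomposition puts a clique entirely inside one bag — forcing width ≥ 2. Combining the bounds, tw(G) = 2.

Treewidth 2.
Bags: B1 = {c, d, f}  B2 = {b, d, f}  B3 = {b, d, e}  B4 = {a, b, d}  B5 = {c, d, g}
Tree: B1–B2, B2–B3, B2–B4, B1–B5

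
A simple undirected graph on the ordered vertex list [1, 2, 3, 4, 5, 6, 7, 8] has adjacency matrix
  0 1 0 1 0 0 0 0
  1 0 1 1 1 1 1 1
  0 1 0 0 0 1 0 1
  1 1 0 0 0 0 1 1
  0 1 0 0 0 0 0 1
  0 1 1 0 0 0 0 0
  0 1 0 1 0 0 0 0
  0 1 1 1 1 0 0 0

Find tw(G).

2

A width-2 tree decomposition is:
Bags: B1 = {2, 4, 8}  B2 = {1, 2, 4}  B3 = {2, 3, 8}  B4 = {2, 5, 8}  B5 = {2, 4, 7}  B6 = {2, 3, 6}
Tree: B1–B2, B1–B3, B1–B4, B1–B5, B3–B6
Every bag has size at most 3, so the width is 3 − 1 = 2 and tw(G) ≤ 2. Conversely, {2, 3, 8} is a clique of size 3, and the vertices of any clique must share a bag in every tree decomposition; so some bag has ≥ 3 vertices and tw(G) ≥ 2. Combining the bounds, tw(G) = 2.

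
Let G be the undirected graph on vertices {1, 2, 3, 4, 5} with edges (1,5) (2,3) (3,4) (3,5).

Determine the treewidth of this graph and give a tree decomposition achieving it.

The largest bag has 2 vertices, giving width 1; this decomposition certifies tw(G) ≤ 1. G has an edge, so its treewidth is at least 1. Therefore the treewidth is 1.

Treewidth 1.
Bags: B1 = {3, 4}  B2 = {3, 5}  B3 = {2, 3}  B4 = {1, 5}
Tree: B1–B2, B1–B3, B2–B4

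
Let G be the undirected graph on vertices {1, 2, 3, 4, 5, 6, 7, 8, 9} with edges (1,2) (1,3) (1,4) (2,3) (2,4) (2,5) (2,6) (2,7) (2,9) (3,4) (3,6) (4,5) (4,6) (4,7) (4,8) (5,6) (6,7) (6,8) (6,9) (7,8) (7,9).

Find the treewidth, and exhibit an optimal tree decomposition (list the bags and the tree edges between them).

Every bag has size at most 4, so the width is 4 − 1 = 3 and tw(G) ≤ 3. For the lower bound, the 4 vertices {4, 6, 7, 8} are pairwise adjacent, and any tree decomposition puts a clique entirely inside one bag — forcing width ≥ 3. Therefore the treewidth is 3.

Treewidth 3.
One such decomposition:
Bags: B1 = {4, 6, 7, 8}  B2 = {2, 4, 6, 7}  B3 = {2, 3, 4, 6}  B4 = {2, 6, 7, 9}  B5 = {2, 4, 5, 6}  B6 = {1, 2, 3, 4}
Tree: B1–B2, B2–B3, B2–B4, B2–B5, B3–B6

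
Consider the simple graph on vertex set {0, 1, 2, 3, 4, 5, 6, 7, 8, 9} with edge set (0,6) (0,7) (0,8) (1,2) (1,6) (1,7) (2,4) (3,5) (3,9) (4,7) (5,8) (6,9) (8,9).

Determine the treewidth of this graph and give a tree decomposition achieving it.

The largest bag has 3 vertices, giving width 2; this decomposition certifies tw(G) ≤ 2. For the lower bound, G contains the cycle 3–5–8–9–3, so G is not a forest; only forests have treewidth ≤ 1, hence tw(G) ≥ 2. The upper and lower bounds meet at 2, so that is the treewidth.

Treewidth 2.
One optimal decomposition is:
Bags: B1 = {3, 5, 9}  B2 = {5, 8, 9}  B3 = {6, 8, 9}  B4 = {0, 6, 8}  B5 = {0, 1, 6}  B6 = {0, 1, 7}  B7 = {1, 2, 7}  B8 = {2, 4, 7}
Tree: B1–B2, B2–B3, B3–B4, B4–B5, B5–B6, B6–B7, B7–B8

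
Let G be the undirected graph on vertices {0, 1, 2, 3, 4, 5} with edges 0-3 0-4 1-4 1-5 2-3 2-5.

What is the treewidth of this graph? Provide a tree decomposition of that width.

Each bag holds 3 vertices, so the decomposition has width 2, which upper-bounds the treewidth. For the lower bound, G contains the cycle 1–4–0–3–2–5–1, so G is not a forest; only forests have treewidth ≤ 1, hence tw(G) ≥ 2. Therefore the treewidth is 2.

Treewidth 2.
Bags: B1 = {0, 1, 4}  B2 = {0, 1, 3}  B3 = {1, 2, 3}  B4 = {1, 2, 5}
Tree: B1–B2, B2–B3, B3–B4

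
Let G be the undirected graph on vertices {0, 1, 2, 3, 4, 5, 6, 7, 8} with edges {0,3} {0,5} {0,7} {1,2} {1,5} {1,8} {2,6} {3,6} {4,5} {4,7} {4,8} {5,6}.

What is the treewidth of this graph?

A width-3 tree decomposition is:
Bags: B1 = {1, 4, 7, 8}  B2 = {1, 4, 5, 7}  B3 = {0, 1, 5, 7}  B4 = {0, 1, 2, 5}  B5 = {0, 2, 5, 6}  B6 = {0, 2, 3, 6}
Tree: B1–B2, B2–B3, B3–B4, B4–B5, B5–B6
Every bag has size at most 4, so the width is 4 − 1 = 3 and tw(G) ≤ 3. For the lower bound: the 4 vertex sets {4,7,8}, {1}, {5}, {0,2,3,6} are disjoint, each induces a connected subgraph, and every pair is joined by at least one edge of G. Contracting each set to a single vertex therefore yields K_{4} as a minor, and since treewidth is minor-monotone, tw(G) ≥ tw(K_{4}) = 3. Therefore the treewidth is 3.

3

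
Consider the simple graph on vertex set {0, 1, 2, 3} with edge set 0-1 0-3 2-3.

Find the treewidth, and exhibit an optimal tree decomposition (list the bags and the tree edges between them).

The largest bag has 2 vertices, giving width 1; this decomposition certifies tw(G) ≤ 1. Since G has at least one edge (e.g. 1–0), it is not an edgeless graph, so tw(G) ≥ 1. Hence tw(G) = 1 exactly.

Treewidth 1.
Bags: B1 = {0, 1}  B2 = {0, 3}  B3 = {2, 3}
Tree: B1–B2, B2–B3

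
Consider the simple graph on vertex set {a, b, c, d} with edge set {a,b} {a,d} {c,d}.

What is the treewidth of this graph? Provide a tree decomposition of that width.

Treewidth 1.
One such decomposition:
Bags: B1 = {c, d}  B2 = {a, d}  B3 = {a, b}
Tree: B1–B2, B2–B3

Each bag holds 2 vertices, so the decomposition has width 1, which upper-bounds the treewidth. Since G has at least one edge (e.g. c–d), it is not an edgeless graph, so tw(G) ≥ 1. Hence tw(G) = 1 exactly.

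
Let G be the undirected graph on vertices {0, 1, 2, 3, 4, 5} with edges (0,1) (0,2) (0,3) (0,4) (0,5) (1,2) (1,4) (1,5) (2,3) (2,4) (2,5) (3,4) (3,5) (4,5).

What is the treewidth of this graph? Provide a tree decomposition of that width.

Treewidth 4.
One such decomposition:
Bags: B1 = {0, 1, 2, 4, 5}  B2 = {0, 2, 3, 4, 5}
Tree: B1–B2

Every bag has size at most 5, so the width is 5 − 1 = 4 and tw(G) ≤ 4. On the other hand G contains the 5-clique {0, 1, 2, 4, 5}. A clique must lie in a single bag of any decomposition, so no decomposition can have width below 4. The upper and lower bounds meet at 4, so that is the treewidth.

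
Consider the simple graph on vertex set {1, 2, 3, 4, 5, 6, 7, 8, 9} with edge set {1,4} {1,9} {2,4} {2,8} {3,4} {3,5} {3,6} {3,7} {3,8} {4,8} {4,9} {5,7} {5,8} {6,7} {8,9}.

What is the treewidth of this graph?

2

A width-2 tree decomposition is:
Bags: B1 = {4, 8, 9}  B2 = {3, 4, 8}  B3 = {2, 4, 8}  B4 = {3, 5, 8}  B5 = {3, 5, 7}  B6 = {1, 4, 9}  B7 = {3, 6, 7}
Tree: B1–B2, B2–B3, B2–B4, B4–B5, B1–B6, B5–B7
Every bag has size at most 3, so the width is 3 − 1 = 2 and tw(G) ≤ 2. Conversely, {1, 4, 9} is a clique of size 3, and the vertices of any clique must share a bag in every tree decomposition; so some bag has ≥ 3 vertices and tw(G) ≥ 2. The upper and lower bounds meet at 2, so that is the treewidth.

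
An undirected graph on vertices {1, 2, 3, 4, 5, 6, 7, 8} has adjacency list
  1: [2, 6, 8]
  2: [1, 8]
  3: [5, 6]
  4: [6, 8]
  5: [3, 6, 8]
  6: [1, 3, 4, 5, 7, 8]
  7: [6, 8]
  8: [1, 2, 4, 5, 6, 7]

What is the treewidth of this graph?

A width-2 tree decomposition is:
Bags: B1 = {4, 6, 8}  B2 = {6, 7, 8}  B3 = {5, 6, 8}  B4 = {1, 6, 8}  B5 = {3, 5, 6}  B6 = {1, 2, 8}
Tree: B1–B2, B2–B3, B2–B4, B3–B5, B4–B6
The largest bag has 3 vertices, giving width 2; this decomposition certifies tw(G) ≤ 2. Conversely, {1, 2, 8} is a clique of size 3, and the vertices of any clique must share a bag in every tree decomposition; so some bag has ≥ 3 vertices and tw(G) ≥ 2. Combining the bounds, tw(G) = 2.

2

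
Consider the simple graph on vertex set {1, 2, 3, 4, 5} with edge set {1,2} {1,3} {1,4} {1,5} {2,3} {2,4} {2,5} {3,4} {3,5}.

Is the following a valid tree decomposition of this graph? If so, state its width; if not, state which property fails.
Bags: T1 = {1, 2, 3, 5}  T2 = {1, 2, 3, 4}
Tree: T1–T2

Yes; width 3.

Every vertex of G appears in some bag (union = {1, 2, 3, 4, 5}); every edge is covered by a bag; and for each vertex v the set of bags containing v is connected in the bag tree. The decomposition is therefore valid. The largest bag has 4 vertices, so the width is 3.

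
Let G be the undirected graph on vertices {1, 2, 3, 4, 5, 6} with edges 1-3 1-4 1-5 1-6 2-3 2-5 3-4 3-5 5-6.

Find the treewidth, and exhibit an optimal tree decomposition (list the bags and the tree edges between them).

Treewidth 2.
One optimal decomposition is:
Bags: B1 = {1, 3, 4}  B2 = {1, 3, 5}  B3 = {2, 3, 5}  B4 = {1, 5, 6}
Tree: B1–B2, B2–B3, B2–B4

Each bag holds 3 vertices, so the decomposition has width 2, which upper-bounds the treewidth. For the lower bound, the 3 vertices {1, 3, 4} are pairwise adjacent, and any tree decomposition puts a clique entirely inside one bag — forcing width ≥ 2. Therefore the treewidth is 2.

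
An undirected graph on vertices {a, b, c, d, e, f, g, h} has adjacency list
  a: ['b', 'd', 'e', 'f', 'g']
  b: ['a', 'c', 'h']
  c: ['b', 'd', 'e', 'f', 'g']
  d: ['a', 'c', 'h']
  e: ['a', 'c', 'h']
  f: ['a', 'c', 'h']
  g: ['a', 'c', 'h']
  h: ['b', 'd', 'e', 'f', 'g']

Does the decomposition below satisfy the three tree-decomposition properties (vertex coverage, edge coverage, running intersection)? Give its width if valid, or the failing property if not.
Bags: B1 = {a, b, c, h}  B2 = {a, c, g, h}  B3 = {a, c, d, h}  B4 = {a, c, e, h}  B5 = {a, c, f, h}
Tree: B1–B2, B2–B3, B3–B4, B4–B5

Yes; width 3.

Checking the three conditions: (i) the bags cover all of {a, b, c, d, e, f, g, h}; (ii) for each edge, some bag contains both endpoints; (iii) the bags containing any fixed vertex form a subtree. All hold, so the decomposition is valid with width 4 − 1 = 3.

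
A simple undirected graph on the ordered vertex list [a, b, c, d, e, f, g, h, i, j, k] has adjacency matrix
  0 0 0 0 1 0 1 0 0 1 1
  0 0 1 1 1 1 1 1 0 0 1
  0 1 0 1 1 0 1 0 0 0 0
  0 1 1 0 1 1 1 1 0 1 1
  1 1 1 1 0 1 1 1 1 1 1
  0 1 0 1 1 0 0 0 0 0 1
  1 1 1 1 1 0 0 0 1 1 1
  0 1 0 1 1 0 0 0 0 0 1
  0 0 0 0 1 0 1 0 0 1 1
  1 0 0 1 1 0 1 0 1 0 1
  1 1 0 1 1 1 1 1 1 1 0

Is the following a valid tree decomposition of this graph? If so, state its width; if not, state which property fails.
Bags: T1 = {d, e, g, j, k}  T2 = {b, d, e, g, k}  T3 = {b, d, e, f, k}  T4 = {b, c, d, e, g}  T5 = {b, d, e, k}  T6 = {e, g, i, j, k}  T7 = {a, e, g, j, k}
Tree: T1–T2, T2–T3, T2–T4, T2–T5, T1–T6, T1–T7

A tree decomposition must satisfy three properties: every vertex lies in some bag; for every edge, both endpoints lie together in some bag; and for every vertex, the bags containing it form a connected subtree. Here vertex h appears in no bag, so the decomposition is invalid.

No — vertex h appears in no bag.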